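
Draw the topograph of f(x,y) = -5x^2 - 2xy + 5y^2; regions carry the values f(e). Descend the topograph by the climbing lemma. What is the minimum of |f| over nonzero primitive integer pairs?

descent: ρ → (5,2,-5)  [lands on river]
river: ρ → (-5,8,2)
river: ρ → (2,8,-5)
river: ρ → (-5,2,5)
river: ρ → (5,8,-2)
river: ρ → (-2,8,5)
closes: descent 1, river 6
min |a| on river = 2

2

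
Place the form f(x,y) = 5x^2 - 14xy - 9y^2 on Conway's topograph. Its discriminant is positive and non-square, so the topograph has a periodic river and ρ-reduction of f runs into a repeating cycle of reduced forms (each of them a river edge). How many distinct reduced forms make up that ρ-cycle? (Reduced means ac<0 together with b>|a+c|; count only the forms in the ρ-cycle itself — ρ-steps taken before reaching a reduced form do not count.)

D = 376, ⌊√D⌋ = 19
descent: ρ → (-9,14,5)  [lands on river]
river: ρ → (5,16,-6)
river: ρ → (-6,8,13)
river: ρ → (13,18,-1)
river: ρ → (-1,18,13)
river: ρ → (13,8,-6)
river: ρ → (-6,16,5)
river: ρ → (5,14,-9)
river: ρ → (-9,4,10)
river: ρ → (10,16,-3)
river: ρ → (-3,14,15)
river: ρ → (15,16,-2)
river: ρ → (-2,16,15)
river: ρ → (15,14,-3)
river: ρ → (-3,16,10)
river: ρ → (10,4,-9)
ρ-cycle length = 16 (tail of 1 descent step not counted)

16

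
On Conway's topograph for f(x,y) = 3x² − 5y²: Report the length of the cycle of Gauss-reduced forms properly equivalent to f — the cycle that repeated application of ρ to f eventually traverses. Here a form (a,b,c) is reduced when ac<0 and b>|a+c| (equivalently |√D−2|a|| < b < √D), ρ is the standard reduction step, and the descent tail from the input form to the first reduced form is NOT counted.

D = 60, ⌊√D⌋ = 7
descent: ρ → (-5,0,3)
descent: ρ → (3,6,-2)  [lands on river]
river: ρ → (-2,6,3)
ρ-cycle length = 2 (tail of 2 descent steps not counted)

2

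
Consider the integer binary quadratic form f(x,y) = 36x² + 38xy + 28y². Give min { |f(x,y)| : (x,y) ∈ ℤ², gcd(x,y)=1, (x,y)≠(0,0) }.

translate: b→-34 (≡38 mod 72), so (36,38,28)→(36,-34,26)
flip: (36,-34,26)→(26,34,36)
translate: b→-18 (≡34 mod 52), so (26,34,36)→(26,-18,28)
reduced (well bottom): (26,-18,28) with a≤c, −a<b≤a
well minimum = a = 26

26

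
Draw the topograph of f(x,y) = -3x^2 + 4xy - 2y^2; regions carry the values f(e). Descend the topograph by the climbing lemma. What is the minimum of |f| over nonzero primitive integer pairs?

translate: b→2 (≡-4 mod 6), so (3,-4,2)→(3,2,1)
flip: (3,2,1)→(1,-2,3)
translate: b→0 (≡-2 mod 2), so (1,-2,3)→(1,0,2)
reduced (well bottom): (1,0,2) with a≤c, −a<b≤a
well minimum |f| = |-1| = 1 (negative-definite)

1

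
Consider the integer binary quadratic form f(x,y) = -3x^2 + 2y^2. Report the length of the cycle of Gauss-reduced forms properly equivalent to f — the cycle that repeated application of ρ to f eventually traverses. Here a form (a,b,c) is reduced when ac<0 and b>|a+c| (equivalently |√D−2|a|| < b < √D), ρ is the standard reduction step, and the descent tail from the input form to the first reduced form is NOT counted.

D = 24, ⌊√D⌋ = 4
descent: ρ → (2,4,-1)  [lands on river]
river: ρ → (-1,4,2)
ρ-cycle length = 2 (tail of 1 descent step not counted)

2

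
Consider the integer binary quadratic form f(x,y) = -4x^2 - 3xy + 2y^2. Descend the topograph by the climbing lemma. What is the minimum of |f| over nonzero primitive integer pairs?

descent: ρ → (2,3,-4)  [lands on river]
river: ρ → (-4,5,1)
river: ρ → (1,5,-4)
river: ρ → (-4,3,2)
river: ρ → (2,5,-2)
river: ρ → (-2,3,4)
river: ρ → (4,5,-1)
river: ρ → (-1,5,4)
river: ρ → (4,3,-2)
river: ρ → (-2,5,2)
closes: descent 1, river 10
min |a| on river = 1

1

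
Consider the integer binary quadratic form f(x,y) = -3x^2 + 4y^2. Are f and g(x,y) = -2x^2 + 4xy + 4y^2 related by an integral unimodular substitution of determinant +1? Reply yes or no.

D₁ = 48, D₂ = 48
river cycle of f (length 2): (-3, 6, 1), (1, 6, -3)
river cycle of g (length 2): (4, 4, -2), (-2, 4, 4)
cycles differ ⇒ inequivalent

no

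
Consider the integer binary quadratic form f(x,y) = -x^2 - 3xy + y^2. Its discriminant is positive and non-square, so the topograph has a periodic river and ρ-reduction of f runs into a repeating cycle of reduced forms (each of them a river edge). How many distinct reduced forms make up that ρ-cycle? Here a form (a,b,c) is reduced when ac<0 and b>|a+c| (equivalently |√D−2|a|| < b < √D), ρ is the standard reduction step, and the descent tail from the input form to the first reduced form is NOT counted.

D = 13, ⌊√D⌋ = 3
descent: ρ → (1,3,-1)  [lands on river]
river: ρ → (-1,3,1)
ρ-cycle length = 2 (tail of 1 descent step not counted)

2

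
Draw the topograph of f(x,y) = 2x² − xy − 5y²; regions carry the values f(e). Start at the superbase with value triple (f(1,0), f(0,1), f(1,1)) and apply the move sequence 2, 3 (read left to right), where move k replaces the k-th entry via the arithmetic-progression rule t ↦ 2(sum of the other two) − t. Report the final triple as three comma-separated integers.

start (2,-5,-4) = (f(1,0),f(0,1),f(1,1))
replace slot 2: 2·(2+(-4)) − (-5) = 1 → (2,1,-4)
replace slot 3: 2·(2+1) − (-4) = 10 → (2,1,10)

2,1,10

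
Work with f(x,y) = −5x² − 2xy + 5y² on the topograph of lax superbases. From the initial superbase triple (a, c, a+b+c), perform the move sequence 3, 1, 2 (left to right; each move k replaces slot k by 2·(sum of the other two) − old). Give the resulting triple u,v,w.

start (-5,5,-2) = (f(1,0),f(0,1),f(1,1))
replace slot 3: 2·((-5)+5) − (-2) = 2 → (-5,5,2)
replace slot 1: 2·(5+2) − (-5) = 19 → (19,5,2)
replace slot 2: 2·(19+2) − 5 = 37 → (19,37,2)

19,37,2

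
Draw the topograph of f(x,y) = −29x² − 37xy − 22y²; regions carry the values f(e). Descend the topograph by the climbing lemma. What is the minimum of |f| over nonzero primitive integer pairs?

translate: b→-21 (≡37 mod 58), so (29,37,22)→(29,-21,14)
flip: (29,-21,14)→(14,21,29)
translate: b→-7 (≡21 mod 28), so (14,21,29)→(14,-7,22)
reduced (well bottom): (14,-7,22) with a≤c, −a<b≤a
well minimum |f| = |-14| = 14 (negative-definite)

14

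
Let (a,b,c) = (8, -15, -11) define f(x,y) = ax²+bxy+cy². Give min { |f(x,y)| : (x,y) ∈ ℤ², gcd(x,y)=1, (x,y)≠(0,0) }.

descent: ρ → (-11,15,8)  [lands on river]
river: ρ → (8,17,-9)
river: ρ → (-9,19,6)
river: ρ → (6,17,-12)
river: ρ → (-12,7,11)
river: ρ → (11,15,-8)
river: ρ → (-8,17,9)
river: ρ → (9,19,-6)
river: ρ → (-6,17,12)
river: ρ → (12,7,-11)
closes: descent 1, river 10
min |a| on river = 6

6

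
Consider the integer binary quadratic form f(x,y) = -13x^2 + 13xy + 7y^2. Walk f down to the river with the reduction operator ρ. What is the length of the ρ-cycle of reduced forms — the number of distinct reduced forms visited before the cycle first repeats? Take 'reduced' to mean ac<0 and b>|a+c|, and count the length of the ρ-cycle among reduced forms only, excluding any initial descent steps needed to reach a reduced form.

D = 533, ⌊√D⌋ = 23
river: ρ → (7,15,-11)
river: ρ → (-11,7,11)
river: ρ → (11,15,-7)
river: ρ → (-7,13,13)
river: ρ → (13,13,-7)
river: ρ → (-7,15,11)
river: ρ → (11,7,-11)
river: ρ → (-11,15,7)
river: ρ → (7,13,-13)
river: ρ → (-13,13,7)
ρ-cycle length = 10 (tail of 0 descent steps not counted)

10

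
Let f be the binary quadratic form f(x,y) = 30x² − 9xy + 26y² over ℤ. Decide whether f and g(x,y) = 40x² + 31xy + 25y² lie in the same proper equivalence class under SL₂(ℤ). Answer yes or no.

D₁ = -3039, D₂ = -3039
f: flip: (30,-9,26)→(26,9,30)
f: reduced (well bottom): (26,9,30) with a≤c, −a<b≤a
g: flip: (40,31,25)→(25,-31,40)
g: translate: b→19 (≡-31 mod 50), so (25,-31,40)→(25,19,34)
g: reduced (well bottom): (25,19,34) with a≤c, −a<b≤a
reduced forms (26, 9, 30) vs (25, 19, 34) ⇒ inequivalent

no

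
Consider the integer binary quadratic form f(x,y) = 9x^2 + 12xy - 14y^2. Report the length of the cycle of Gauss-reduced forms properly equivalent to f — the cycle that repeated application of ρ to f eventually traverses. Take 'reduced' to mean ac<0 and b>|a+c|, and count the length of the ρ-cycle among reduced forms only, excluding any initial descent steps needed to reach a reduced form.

D = 648, ⌊√D⌋ = 25
river: ρ → (-14,16,7)
river: ρ → (7,12,-18)
river: ρ → (-18,24,1)
river: ρ → (1,24,-18)
river: ρ → (-18,12,7)
river: ρ → (7,16,-14)
river: ρ → (-14,12,9)
river: ρ → (9,24,-2)
river: ρ → (-2,24,9)
river: ρ → (9,12,-14)
ρ-cycle length = 10 (tail of 0 descent steps not counted)

10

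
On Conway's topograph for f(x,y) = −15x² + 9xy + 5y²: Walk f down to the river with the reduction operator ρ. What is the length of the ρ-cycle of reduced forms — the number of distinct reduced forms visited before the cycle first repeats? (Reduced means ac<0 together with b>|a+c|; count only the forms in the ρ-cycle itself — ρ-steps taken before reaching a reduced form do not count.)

D = 381, ⌊√D⌋ = 19
descent: ρ → (5,11,-13)  [lands on river]
river: ρ → (-13,15,3)
river: ρ → (3,15,-13)
river: ρ → (-13,11,5)
river: ρ → (5,19,-1)
river: ρ → (-1,19,5)
ρ-cycle length = 6 (tail of 1 descent step not counted)

6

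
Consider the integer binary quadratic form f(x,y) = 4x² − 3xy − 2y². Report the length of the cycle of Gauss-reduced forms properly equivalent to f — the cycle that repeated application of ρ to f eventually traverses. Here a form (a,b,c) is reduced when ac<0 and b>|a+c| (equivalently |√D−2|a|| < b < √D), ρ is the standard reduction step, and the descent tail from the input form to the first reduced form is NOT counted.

D = 41, ⌊√D⌋ = 6
descent: ρ → (-2,3,4)  [lands on river]
river: ρ → (4,5,-1)
river: ρ → (-1,5,4)
river: ρ → (4,3,-2)
river: ρ → (-2,5,2)
river: ρ → (2,3,-4)
river: ρ → (-4,5,1)
river: ρ → (1,5,-4)
river: ρ → (-4,3,2)
river: ρ → (2,5,-2)
ρ-cycle length = 10 (tail of 1 descent step not counted)

10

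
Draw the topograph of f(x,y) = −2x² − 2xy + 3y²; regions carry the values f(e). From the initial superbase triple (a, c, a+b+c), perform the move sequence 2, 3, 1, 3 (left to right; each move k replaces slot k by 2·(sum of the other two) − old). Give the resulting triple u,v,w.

start (-2,3,-1) = (f(1,0),f(0,1),f(1,1))
replace slot 2: 2·((-2)+(-1)) − 3 = -9 → (-2,-9,-1)
replace slot 3: 2·((-2)+(-9)) − (-1) = -21 → (-2,-9,-21)
replace slot 1: 2·((-9)+(-21)) − (-2) = -58 → (-58,-9,-21)
replace slot 3: 2·((-58)+(-9)) − (-21) = -113 → (-58,-9,-113)

-58,-9,-113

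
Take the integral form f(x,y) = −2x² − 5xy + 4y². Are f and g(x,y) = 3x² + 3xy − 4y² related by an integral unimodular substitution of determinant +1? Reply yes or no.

D₁ = 57, D₂ = 57
river cycle of f (length 6): (4, 5, -2), (-2, 7, 1), (1, 7, -2), (-2, 5, 4), (4, 3, -3), (-3, 3, 4)
river cycle of g (length 6): (-4, 5, 2), (2, 7, -1), (-1, 7, 2), (2, 5, -4), (-4, 3, 3), (3, 3, -4)
cycles differ ⇒ inequivalent

no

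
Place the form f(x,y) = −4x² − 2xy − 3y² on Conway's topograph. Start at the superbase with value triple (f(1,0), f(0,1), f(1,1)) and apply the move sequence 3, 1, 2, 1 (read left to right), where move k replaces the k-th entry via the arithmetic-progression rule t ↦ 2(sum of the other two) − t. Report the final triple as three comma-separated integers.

start (-4,-3,-9) = (f(1,0),f(0,1),f(1,1))
replace slot 3: 2·((-4)+(-3)) − (-9) = -5 → (-4,-3,-5)
replace slot 1: 2·((-3)+(-5)) − (-4) = -12 → (-12,-3,-5)
replace slot 2: 2·((-12)+(-5)) − (-3) = -31 → (-12,-31,-5)
replace slot 1: 2·((-31)+(-5)) − (-12) = -60 → (-60,-31,-5)

-60,-31,-5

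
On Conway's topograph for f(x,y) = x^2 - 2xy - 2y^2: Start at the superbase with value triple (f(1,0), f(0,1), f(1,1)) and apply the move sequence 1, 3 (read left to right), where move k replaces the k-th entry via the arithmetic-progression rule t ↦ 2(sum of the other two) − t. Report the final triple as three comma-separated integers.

start (1,-2,-3) = (f(1,0),f(0,1),f(1,1))
replace slot 1: 2·((-2)+(-3)) − 1 = -11 → (-11,-2,-3)
replace slot 3: 2·((-11)+(-2)) − (-3) = -23 → (-11,-2,-23)

-11,-2,-23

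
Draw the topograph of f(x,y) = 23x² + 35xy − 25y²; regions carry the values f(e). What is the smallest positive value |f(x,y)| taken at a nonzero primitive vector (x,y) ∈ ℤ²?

river: ρ → (-25,15,33)
river: ρ → (33,51,-7)
river: ρ → (-7,47,47)
river: ρ → (47,47,-7)
river: ρ → (-7,51,33)
river: ρ → (33,15,-25)
river: ρ → (-25,35,23)
river: ρ → (23,57,-3)
river: ρ → (-3,57,23)
river: ρ → (23,35,-25)
closes: descent 0, river 10
min |a| on river = 3

3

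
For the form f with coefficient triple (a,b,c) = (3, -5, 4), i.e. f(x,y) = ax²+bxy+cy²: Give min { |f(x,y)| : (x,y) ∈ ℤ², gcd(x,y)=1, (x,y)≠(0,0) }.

translate: b→1 (≡-5 mod 6), so (3,-5,4)→(3,1,2)
flip: (3,1,2)→(2,-1,3)
reduced (well bottom): (2,-1,3) with a≤c, −a<b≤a
well minimum = a = 2

2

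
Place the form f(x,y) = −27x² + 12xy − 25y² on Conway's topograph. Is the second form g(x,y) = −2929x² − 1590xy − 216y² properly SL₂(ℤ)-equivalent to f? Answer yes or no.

D₁ = -2556, D₂ = -2556
f is negative-definite; reduce −f:
−f: flip: (27,-12,25)→(25,12,27)
−f: reduced (well bottom): (25,12,27) with a≤c, −a<b≤a
flip sign back: reduced form of f is (-25,-12,-27)
g is negative-definite; reduce −g:
−g: flip: (2929,1590,216)→(216,-1590,2929)
−g: translate: b→138 (≡-1590 mod 432), so (216,-1590,2929)→(216,138,25)
−g: flip: (216,138,25)→(25,-138,216)
−g: translate: b→12 (≡-138 mod 50), so (25,-138,216)→(25,12,27)
−g: reduced (well bottom): (25,12,27) with a≤c, −a<b≤a
flip sign back: reduced form of g is (-25,-12,-27)
reduced forms (-25, -12, -27) vs (-25, -12, -27) ⇒ equivalent

yes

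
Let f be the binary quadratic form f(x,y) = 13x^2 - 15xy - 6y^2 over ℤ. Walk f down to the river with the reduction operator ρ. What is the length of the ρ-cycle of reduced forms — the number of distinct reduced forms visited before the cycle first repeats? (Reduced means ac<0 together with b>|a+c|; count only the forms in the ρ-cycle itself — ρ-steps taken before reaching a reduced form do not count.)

D = 537, ⌊√D⌋ = 23
descent: ρ → (-6,15,13)  [lands on river]
river: ρ → (13,11,-8)
river: ρ → (-8,21,3)
river: ρ → (3,21,-8)
river: ρ → (-8,11,13)
river: ρ → (13,15,-6)
river: ρ → (-6,21,4)
river: ρ → (4,19,-11)
river: ρ → (-11,3,12)
river: ρ → (12,21,-2)
river: ρ → (-2,23,1)
river: ρ → (1,23,-2)
river: ρ → (-2,21,12)
river: ρ → (12,3,-11)
river: ρ → (-11,19,4)
river: ρ → (4,21,-6)
ρ-cycle length = 16 (tail of 1 descent step not counted)

16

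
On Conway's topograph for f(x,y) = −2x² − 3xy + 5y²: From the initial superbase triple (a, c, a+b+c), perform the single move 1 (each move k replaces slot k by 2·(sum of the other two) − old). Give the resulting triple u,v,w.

start (-2,5,0) = (f(1,0),f(0,1),f(1,1))
replace slot 1: 2·(5+0) − (-2) = 12 → (12,5,0)

12,5,0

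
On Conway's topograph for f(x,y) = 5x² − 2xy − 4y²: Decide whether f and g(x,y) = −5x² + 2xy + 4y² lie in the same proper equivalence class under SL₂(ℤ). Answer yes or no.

D₁ = 84, D₂ = 84
river cycle of f (length 6): (-4, 2, 5), (5, 8, -1), (-1, 8, 5), (5, 2, -4), (-4, 6, 3), (3, 6, -4)
river cycle of g (length 6): (4, 6, -3), (-3, 6, 4), (4, 2, -5), (-5, 8, 1), (1, 8, -5), (-5, 2, 4)
cycles differ ⇒ inequivalent

no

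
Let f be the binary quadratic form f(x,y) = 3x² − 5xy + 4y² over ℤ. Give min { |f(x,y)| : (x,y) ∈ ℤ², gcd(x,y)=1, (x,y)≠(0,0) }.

translate: b→1 (≡-5 mod 6), so (3,-5,4)→(3,1,2)
flip: (3,1,2)→(2,-1,3)
reduced (well bottom): (2,-1,3) with a≤c, −a<b≤a
well minimum = a = 2

2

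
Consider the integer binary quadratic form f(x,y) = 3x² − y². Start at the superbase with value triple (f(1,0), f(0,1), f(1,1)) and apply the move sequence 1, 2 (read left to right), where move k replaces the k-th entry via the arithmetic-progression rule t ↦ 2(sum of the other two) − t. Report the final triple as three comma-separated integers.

start (3,-1,2) = (f(1,0),f(0,1),f(1,1))
replace slot 1: 2·((-1)+2) − 3 = -1 → (-1,-1,2)
replace slot 2: 2·((-1)+2) − (-1) = 3 → (-1,3,2)

-1,3,2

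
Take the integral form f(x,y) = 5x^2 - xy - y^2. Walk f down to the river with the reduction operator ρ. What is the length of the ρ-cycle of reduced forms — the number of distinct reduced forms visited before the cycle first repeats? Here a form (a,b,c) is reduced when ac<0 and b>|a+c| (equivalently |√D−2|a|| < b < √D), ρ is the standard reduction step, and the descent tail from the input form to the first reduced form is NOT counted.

D = 21, ⌊√D⌋ = 4
descent: ρ → (-1,3,3)  [lands on river]
river: ρ → (3,3,-1)
ρ-cycle length = 2 (tail of 1 descent step not counted)

2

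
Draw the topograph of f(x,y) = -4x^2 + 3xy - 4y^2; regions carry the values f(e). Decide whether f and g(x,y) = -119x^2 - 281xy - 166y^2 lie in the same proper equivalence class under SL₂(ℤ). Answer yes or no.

D₁ = -55, D₂ = -55
f is negative-definite; reduce −f:
−f: flip: (4,-3,4)→(4,3,4)
−f: reduced (well bottom): (4,3,4) with a≤c, −a<b≤a
flip sign back: reduced form of f is (-4,-3,-4)
g is negative-definite; reduce −g:
−g: translate: b→43 (≡281 mod 238), so (119,281,166)→(119,43,4)
−g: flip: (119,43,4)→(4,-43,119)
−g: translate: b→-3 (≡-43 mod 8), so (4,-43,119)→(4,-3,4)
−g: flip: (4,-3,4)→(4,3,4)
−g: reduced (well bottom): (4,3,4) with a≤c, −a<b≤a
flip sign back: reduced form of g is (-4,-3,-4)
reduced forms (-4, -3, -4) vs (-4, -3, -4) ⇒ equivalent

yes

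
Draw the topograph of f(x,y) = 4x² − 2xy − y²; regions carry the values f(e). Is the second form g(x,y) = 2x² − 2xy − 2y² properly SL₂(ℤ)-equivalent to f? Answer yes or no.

D₁ = 20, D₂ = 20
river cycle of f (length 2): (-1, 4, 1), (1, 4, -1)
river cycle of g (length 2): (-2, 2, 2), (2, 2, -2)
cycles differ ⇒ inequivalent

no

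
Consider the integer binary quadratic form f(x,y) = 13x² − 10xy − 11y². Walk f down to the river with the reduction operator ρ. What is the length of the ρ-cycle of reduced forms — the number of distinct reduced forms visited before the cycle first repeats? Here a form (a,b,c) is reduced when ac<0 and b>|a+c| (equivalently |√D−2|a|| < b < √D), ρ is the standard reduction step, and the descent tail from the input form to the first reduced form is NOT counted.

D = 672, ⌊√D⌋ = 25
descent: ρ → (-11,10,13)  [lands on river]
river: ρ → (13,16,-8)
river: ρ → (-8,16,13)
river: ρ → (13,10,-11)
river: ρ → (-11,12,12)
river: ρ → (12,12,-11)
ρ-cycle length = 6 (tail of 1 descent step not counted)

6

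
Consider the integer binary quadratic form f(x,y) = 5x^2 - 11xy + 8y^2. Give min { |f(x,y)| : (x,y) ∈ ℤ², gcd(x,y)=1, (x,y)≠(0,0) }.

translate: b→-1 (≡-11 mod 10), so (5,-11,8)→(5,-1,2)
flip: (5,-1,2)→(2,1,5)
reduced (well bottom): (2,1,5) with a≤c, −a<b≤a
well minimum = a = 2

2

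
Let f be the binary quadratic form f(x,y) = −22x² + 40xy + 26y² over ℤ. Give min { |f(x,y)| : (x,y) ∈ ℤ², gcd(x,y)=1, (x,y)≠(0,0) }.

river: ρ → (26,12,-36)
river: ρ → (-36,60,2)
river: ρ → (2,60,-36)
river: ρ → (-36,12,26)
river: ρ → (26,40,-22)
river: ρ → (-22,48,18)
river: ρ → (18,60,-4)
river: ρ → (-4,60,18)
river: ρ → (18,48,-22)
river: ρ → (-22,40,26)
closes: descent 0, river 10
min |a| on river = 2

2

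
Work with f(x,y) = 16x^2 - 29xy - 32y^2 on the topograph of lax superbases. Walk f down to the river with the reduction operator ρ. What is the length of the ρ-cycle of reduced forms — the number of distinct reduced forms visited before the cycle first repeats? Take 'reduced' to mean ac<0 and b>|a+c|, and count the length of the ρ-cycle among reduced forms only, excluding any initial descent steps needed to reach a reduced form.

D = 2889, ⌊√D⌋ = 53
descent: ρ → (-32,29,16)  [lands on river]
river: ρ → (16,35,-26)
river: ρ → (-26,17,25)
river: ρ → (25,33,-18)
river: ρ → (-18,39,19)
river: ρ → (19,37,-20)
river: ρ → (-20,43,13)
river: ρ → (13,35,-32)
ρ-cycle length = 8 (tail of 1 descent step not counted)

8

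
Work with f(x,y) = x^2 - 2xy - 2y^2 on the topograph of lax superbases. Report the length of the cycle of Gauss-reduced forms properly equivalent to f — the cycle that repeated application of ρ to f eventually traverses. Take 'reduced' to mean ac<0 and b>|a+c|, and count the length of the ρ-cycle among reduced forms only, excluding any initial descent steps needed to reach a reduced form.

D = 12, ⌊√D⌋ = 3
descent: ρ → (-2,2,1)  [lands on river]
river: ρ → (1,2,-2)
ρ-cycle length = 2 (tail of 1 descent step not counted)

2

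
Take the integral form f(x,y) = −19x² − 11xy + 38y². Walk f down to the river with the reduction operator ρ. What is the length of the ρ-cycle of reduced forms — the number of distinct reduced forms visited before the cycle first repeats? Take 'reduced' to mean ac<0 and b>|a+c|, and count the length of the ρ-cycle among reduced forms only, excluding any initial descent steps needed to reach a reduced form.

D = 3009, ⌊√D⌋ = 54
descent: ρ → (38,11,-19)
descent: ρ → (-19,27,30)  [lands on river]
river: ρ → (30,33,-16)
river: ρ → (-16,31,32)
river: ρ → (32,33,-15)
river: ρ → (-15,27,38)
river: ρ → (38,49,-4)
river: ρ → (-4,47,50)
river: ρ → (50,53,-1)
river: ρ → (-1,53,50)
river: ρ → (50,47,-4)
river: ρ → (-4,49,38)
river: ρ → (38,27,-15)
river: ρ → (-15,33,32)
river: ρ → (32,31,-16)
river: ρ → (-16,33,30)
river: ρ → (30,27,-19)
river: ρ → (-19,49,8)
river: ρ → (8,47,-25)
river: ρ → (-25,53,2)
river: ρ → (2,51,-51)
river: ρ → (-51,51,2)
river: ρ → (2,53,-25)
river: ρ → (-25,47,8)
river: ρ → (8,49,-19)
ρ-cycle length = 24 (tail of 2 descent steps not counted)

24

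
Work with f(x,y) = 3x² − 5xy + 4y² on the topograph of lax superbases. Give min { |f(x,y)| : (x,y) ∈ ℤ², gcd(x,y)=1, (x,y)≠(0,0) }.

translate: b→1 (≡-5 mod 6), so (3,-5,4)→(3,1,2)
flip: (3,1,2)→(2,-1,3)
reduced (well bottom): (2,-1,3) with a≤c, −a<b≤a
well minimum = a = 2

2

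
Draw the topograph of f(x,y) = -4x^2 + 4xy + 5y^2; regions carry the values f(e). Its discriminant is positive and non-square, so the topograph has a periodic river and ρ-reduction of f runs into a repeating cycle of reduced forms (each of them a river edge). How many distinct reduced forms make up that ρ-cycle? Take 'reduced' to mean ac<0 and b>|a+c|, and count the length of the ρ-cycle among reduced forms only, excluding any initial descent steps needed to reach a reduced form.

D = 96, ⌊√D⌋ = 9
river: ρ → (5,6,-3)
river: ρ → (-3,6,5)
river: ρ → (5,4,-4)
river: ρ → (-4,4,5)
ρ-cycle length = 4 (tail of 0 descent steps not counted)

4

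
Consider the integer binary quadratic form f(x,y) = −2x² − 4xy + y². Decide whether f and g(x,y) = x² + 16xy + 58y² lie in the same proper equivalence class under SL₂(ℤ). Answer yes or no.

D₁ = 24, D₂ = 24
river cycle of f (length 2): (1, 4, -2), (-2, 4, 1)
river cycle of g (length 2): (1, 4, -2), (-2, 4, 1)
cycles coincide ⇒ equivalent

yes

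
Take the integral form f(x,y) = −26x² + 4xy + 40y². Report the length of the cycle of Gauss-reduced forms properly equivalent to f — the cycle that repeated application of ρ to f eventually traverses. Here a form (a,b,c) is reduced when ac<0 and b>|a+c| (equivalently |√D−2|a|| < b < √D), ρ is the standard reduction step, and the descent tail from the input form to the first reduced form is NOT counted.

D = 4176, ⌊√D⌋ = 64
descent: ρ → (40,-4,-26)
descent: ρ → (-26,56,10)  [lands on river]
river: ρ → (10,64,-2)
river: ρ → (-2,64,10)
river: ρ → (10,56,-26)
river: ρ → (-26,48,18)
river: ρ → (18,60,-8)
river: ρ → (-8,52,46)
river: ρ → (46,40,-14)
river: ρ → (-14,44,40)
river: ρ → (40,36,-18)
river: ρ → (-18,36,40)
river: ρ → (40,44,-14)
river: ρ → (-14,40,46)
river: ρ → (46,52,-8)
river: ρ → (-8,60,18)
river: ρ → (18,48,-26)
ρ-cycle length = 16 (tail of 2 descent steps not counted)

16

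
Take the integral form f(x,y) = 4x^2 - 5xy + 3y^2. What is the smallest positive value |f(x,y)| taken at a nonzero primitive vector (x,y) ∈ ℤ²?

translate: b→3 (≡-5 mod 8), so (4,-5,3)→(4,3,2)
flip: (4,3,2)→(2,-3,4)
translate: b→1 (≡-3 mod 4), so (2,-3,4)→(2,1,3)
reduced (well bottom): (2,1,3) with a≤c, −a<b≤a
well minimum = a = 2

2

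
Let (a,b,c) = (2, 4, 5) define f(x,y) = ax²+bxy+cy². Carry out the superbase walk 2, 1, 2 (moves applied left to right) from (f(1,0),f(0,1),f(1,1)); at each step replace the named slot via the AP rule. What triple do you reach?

start (2,5,11) = (f(1,0),f(0,1),f(1,1))
replace slot 2: 2·(2+11) − 5 = 21 → (2,21,11)
replace slot 1: 2·(21+11) − 2 = 62 → (62,21,11)
replace slot 2: 2·(62+11) − 21 = 125 → (62,125,11)

62,125,11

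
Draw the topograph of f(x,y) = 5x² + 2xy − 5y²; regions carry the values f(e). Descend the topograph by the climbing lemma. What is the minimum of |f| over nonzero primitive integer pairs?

river: ρ → (-5,8,2)
river: ρ → (2,8,-5)
river: ρ → (-5,2,5)
river: ρ → (5,8,-2)
river: ρ → (-2,8,5)
river: ρ → (5,2,-5)
closes: descent 0, river 6
min |a| on river = 2

2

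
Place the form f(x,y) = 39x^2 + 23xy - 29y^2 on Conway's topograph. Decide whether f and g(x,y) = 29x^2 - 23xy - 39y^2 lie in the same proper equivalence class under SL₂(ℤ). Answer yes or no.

D₁ = 5053, D₂ = 5053
river cycle of f (length 34): (-29, 35, 33), (33, 31, -31), (-31, 31, 33), (33, 35, -29), (-29, 23, 39), (39, 55, -13), (-13, 49, 51), (51, 53, -11), (-11, 57, 41), (41, 25, -27), … (24 more)
river cycle of g (length 34): (-39, 23, 29), (29, 35, -33), (-33, 31, 31), (31, 31, -33), (-33, 35, 29), (29, 23, -39), (-39, 55, 13), (13, 49, -51), (-51, 53, 11), (11, 57, -41), … (24 more)
cycles differ ⇒ inequivalent

no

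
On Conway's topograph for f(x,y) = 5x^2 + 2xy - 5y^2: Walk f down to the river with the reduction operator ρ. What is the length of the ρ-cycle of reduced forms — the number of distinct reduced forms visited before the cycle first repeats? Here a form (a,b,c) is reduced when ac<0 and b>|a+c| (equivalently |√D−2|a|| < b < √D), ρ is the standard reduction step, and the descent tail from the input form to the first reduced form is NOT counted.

D = 104, ⌊√D⌋ = 10
river: ρ → (-5,8,2)
river: ρ → (2,8,-5)
river: ρ → (-5,2,5)
river: ρ → (5,8,-2)
river: ρ → (-2,8,5)
river: ρ → (5,2,-5)
ρ-cycle length = 6 (tail of 0 descent steps not counted)

6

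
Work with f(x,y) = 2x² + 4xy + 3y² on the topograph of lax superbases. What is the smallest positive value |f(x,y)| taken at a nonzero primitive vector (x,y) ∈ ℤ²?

translate: b→0 (≡4 mod 4), so (2,4,3)→(2,0,1)
flip: (2,0,1)→(1,0,2)
reduced (well bottom): (1,0,2) with a≤c, −a<b≤a
well minimum = a = 1

1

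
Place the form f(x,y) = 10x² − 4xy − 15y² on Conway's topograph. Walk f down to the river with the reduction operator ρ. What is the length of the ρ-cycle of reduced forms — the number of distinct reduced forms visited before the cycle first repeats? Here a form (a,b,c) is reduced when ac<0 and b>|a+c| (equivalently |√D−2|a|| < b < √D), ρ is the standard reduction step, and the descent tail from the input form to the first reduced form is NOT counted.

D = 616, ⌊√D⌋ = 24
descent: ρ → (-15,4,10)
descent: ρ → (10,16,-9)  [lands on river]
river: ρ → (-9,20,6)
river: ρ → (6,16,-15)
river: ρ → (-15,14,7)
river: ρ → (7,14,-15)
river: ρ → (-15,16,6)
river: ρ → (6,20,-9)
river: ρ → (-9,16,10)
river: ρ → (10,24,-1)
river: ρ → (-1,24,10)
ρ-cycle length = 10 (tail of 2 descent steps not counted)

10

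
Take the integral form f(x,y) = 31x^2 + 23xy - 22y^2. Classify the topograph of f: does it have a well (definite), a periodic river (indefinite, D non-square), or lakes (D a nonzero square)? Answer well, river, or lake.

D = b²−4ac = 23² − 4·31·(-22) = 3257
D > 0 non-square ⇒ indefinite ⇒ periodic river

river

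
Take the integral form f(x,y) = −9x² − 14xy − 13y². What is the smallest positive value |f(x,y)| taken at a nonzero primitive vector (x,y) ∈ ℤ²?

translate: b→-4 (≡14 mod 18), so (9,14,13)→(9,-4,8)
flip: (9,-4,8)→(8,4,9)
reduced (well bottom): (8,4,9) with a≤c, −a<b≤a
well minimum |f| = |-8| = 8 (negative-definite)

8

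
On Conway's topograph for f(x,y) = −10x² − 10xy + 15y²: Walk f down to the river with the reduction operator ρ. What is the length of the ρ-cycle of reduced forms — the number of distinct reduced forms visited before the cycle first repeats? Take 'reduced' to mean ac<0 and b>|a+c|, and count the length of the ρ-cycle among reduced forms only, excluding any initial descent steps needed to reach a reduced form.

D = 700, ⌊√D⌋ = 26
descent: ρ → (15,10,-10)  [lands on river]
river: ρ → (-10,10,15)
river: ρ → (15,20,-5)
river: ρ → (-5,20,15)
ρ-cycle length = 4 (tail of 1 descent step not counted)

4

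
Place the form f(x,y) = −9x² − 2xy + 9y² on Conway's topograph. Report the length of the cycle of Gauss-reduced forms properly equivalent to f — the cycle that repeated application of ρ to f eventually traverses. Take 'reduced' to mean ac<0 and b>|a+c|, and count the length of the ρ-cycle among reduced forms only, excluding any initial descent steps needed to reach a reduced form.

D = 328, ⌊√D⌋ = 18
descent: ρ → (9,2,-9)  [lands on river]
river: ρ → (-9,16,2)
river: ρ → (2,16,-9)
river: ρ → (-9,2,9)
river: ρ → (9,16,-2)
river: ρ → (-2,16,9)
ρ-cycle length = 6 (tail of 1 descent step not counted)

6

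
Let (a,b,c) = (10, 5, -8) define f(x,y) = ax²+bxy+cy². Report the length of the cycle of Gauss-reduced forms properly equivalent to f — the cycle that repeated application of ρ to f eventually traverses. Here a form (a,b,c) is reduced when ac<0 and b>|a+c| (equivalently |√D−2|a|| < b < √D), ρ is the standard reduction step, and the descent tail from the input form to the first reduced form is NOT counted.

D = 345, ⌊√D⌋ = 18
river: ρ → (-8,11,7)
river: ρ → (7,17,-2)
river: ρ → (-2,15,15)
river: ρ → (15,15,-2)
river: ρ → (-2,17,7)
river: ρ → (7,11,-8)
river: ρ → (-8,5,10)
river: ρ → (10,15,-3)
river: ρ → (-3,15,10)
river: ρ → (10,5,-8)
ρ-cycle length = 10 (tail of 0 descent steps not counted)

10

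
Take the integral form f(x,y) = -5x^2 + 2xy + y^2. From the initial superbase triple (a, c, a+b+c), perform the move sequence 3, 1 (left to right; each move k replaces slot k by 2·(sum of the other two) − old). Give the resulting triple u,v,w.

start (-5,1,-2) = (f(1,0),f(0,1),f(1,1))
replace slot 3: 2·((-5)+1) − (-2) = -6 → (-5,1,-6)
replace slot 1: 2·(1+(-6)) − (-5) = -5 → (-5,1,-6)

-5,1,-6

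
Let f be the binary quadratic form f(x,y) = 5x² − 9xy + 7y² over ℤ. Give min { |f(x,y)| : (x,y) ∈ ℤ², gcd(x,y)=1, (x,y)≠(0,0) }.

translate: b→1 (≡-9 mod 10), so (5,-9,7)→(5,1,3)
flip: (5,1,3)→(3,-1,5)
reduced (well bottom): (3,-1,5) with a≤c, −a<b≤a
well minimum = a = 3

3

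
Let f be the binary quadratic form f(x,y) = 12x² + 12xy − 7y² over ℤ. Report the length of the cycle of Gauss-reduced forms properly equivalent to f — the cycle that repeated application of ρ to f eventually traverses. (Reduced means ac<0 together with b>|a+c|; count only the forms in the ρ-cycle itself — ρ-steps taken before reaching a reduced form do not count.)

D = 480, ⌊√D⌋ = 21
river: ρ → (-7,16,8)
river: ρ → (8,16,-7)
river: ρ → (-7,12,12)
river: ρ → (12,12,-7)
ρ-cycle length = 4 (tail of 0 descent steps not counted)

4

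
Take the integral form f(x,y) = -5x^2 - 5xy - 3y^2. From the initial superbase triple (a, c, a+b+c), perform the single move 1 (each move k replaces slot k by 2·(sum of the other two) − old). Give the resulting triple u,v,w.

start (-5,-3,-13) = (f(1,0),f(0,1),f(1,1))
replace slot 1: 2·((-3)+(-13)) − (-5) = -27 → (-27,-3,-13)

-27,-3,-13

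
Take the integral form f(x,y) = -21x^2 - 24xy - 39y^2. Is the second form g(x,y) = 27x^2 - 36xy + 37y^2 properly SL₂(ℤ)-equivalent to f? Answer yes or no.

D₁ = -2700, D₂ = -2700
f is negative-definite; reduce −f:
−f: translate: b→-18 (≡24 mod 42), so (21,24,39)→(21,-18,36)
−f: reduced (well bottom): (21,-18,36) with a≤c, −a<b≤a
flip sign back: reduced form of f is (-21,18,-36)
g: translate: b→18 (≡-36 mod 54), so (27,-36,37)→(27,18,28)
g: reduced (well bottom): (27,18,28) with a≤c, −a<b≤a
reduced forms (-21, 18, -36) vs (27, 18, 28) ⇒ inequivalent

no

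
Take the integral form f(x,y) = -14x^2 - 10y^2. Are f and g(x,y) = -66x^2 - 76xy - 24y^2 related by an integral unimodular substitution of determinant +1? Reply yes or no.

D₁ = -560, D₂ = -560
f is negative-definite; reduce −f:
−f: flip: (14,0,10)→(10,0,14)
−f: reduced (well bottom): (10,0,14) with a≤c, −a<b≤a
flip sign back: reduced form of f is (-10,0,-14)
g is negative-definite; reduce −g:
−g: translate: b→-56 (≡76 mod 132), so (66,76,24)→(66,-56,14)
−g: flip: (66,-56,14)→(14,56,66)
−g: translate: b→0 (≡56 mod 28), so (14,56,66)→(14,0,10)
−g: flip: (14,0,10)→(10,0,14)
−g: reduced (well bottom): (10,0,14) with a≤c, −a<b≤a
flip sign back: reduced form of g is (-10,0,-14)
reduced forms (-10, 0, -14) vs (-10, 0, -14) ⇒ equivalent

yes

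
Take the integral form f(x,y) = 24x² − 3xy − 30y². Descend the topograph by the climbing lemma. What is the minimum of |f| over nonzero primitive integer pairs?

descent: ρ → (-30,3,24)
descent: ρ → (24,45,-9)  [lands on river]
river: ρ → (-9,45,24)
river: ρ → (24,51,-3)
river: ρ → (-3,51,24)
closes: descent 2, river 4
min |a| on river = 3

3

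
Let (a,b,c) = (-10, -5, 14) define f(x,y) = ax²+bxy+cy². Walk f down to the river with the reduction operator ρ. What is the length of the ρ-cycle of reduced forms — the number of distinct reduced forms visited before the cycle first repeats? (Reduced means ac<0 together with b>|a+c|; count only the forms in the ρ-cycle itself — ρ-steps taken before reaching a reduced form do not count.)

D = 585, ⌊√D⌋ = 24
descent: ρ → (14,5,-10)  [lands on river]
river: ρ → (-10,15,9)
river: ρ → (9,21,-4)
river: ρ → (-4,19,14)
river: ρ → (14,9,-9)
river: ρ → (-9,9,14)
river: ρ → (14,19,-4)
river: ρ → (-4,21,9)
river: ρ → (9,15,-10)
river: ρ → (-10,5,14)
river: ρ → (14,23,-1)
river: ρ → (-1,23,14)
ρ-cycle length = 12 (tail of 1 descent step not counted)

12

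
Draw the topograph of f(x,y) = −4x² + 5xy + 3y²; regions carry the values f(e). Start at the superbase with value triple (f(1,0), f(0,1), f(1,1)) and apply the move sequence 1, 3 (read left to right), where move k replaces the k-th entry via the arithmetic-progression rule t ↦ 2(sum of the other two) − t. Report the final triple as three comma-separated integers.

start (-4,3,4) = (f(1,0),f(0,1),f(1,1))
replace slot 1: 2·(3+4) − (-4) = 18 → (18,3,4)
replace slot 3: 2·(18+3) − 4 = 38 → (18,3,38)

18,3,38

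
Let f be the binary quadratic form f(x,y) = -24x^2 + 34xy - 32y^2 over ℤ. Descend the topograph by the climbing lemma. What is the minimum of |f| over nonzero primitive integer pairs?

translate: b→14 (≡-34 mod 48), so (24,-34,32)→(24,14,22)
flip: (24,14,22)→(22,-14,24)
reduced (well bottom): (22,-14,24) with a≤c, −a<b≤a
well minimum |f| = |-22| = 22 (negative-definite)

22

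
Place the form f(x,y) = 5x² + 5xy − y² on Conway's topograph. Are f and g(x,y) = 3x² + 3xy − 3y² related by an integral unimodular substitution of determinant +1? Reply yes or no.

D₁ = 45, D₂ = 45
river cycle of f (length 2): (-1, 5, 5), (5, 5, -1)
river cycle of g (length 2): (-3, 3, 3), (3, 3, -3)
cycles differ ⇒ inequivalent

no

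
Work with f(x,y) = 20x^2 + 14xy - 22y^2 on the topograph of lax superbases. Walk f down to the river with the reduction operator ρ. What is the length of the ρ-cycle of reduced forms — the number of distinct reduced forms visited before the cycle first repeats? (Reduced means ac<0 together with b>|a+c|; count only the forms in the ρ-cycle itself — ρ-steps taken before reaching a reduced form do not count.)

D = 1956, ⌊√D⌋ = 44
river: ρ → (-22,30,12)
river: ρ → (12,42,-4)
river: ρ → (-4,38,32)
river: ρ → (32,26,-10)
river: ρ → (-10,34,20)
river: ρ → (20,6,-24)
river: ρ → (-24,42,2)
river: ρ → (2,42,-24)
river: ρ → (-24,6,20)
river: ρ → (20,34,-10)
river: ρ → (-10,26,32)
river: ρ → (32,38,-4)
river: ρ → (-4,42,12)
river: ρ → (12,30,-22)
river: ρ → (-22,14,20)
river: ρ → (20,26,-16)
river: ρ → (-16,38,8)
river: ρ → (8,42,-6)
river: ρ → (-6,42,8)
river: ρ → (8,38,-16)
river: ρ → (-16,26,20)
river: ρ → (20,14,-22)
ρ-cycle length = 22 (tail of 0 descent steps not counted)

22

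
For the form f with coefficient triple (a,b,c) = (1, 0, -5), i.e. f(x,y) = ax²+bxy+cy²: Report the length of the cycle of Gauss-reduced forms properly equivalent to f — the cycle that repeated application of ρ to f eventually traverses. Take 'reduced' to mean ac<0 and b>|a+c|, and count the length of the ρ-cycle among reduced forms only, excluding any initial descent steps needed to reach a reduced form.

D = 20, ⌊√D⌋ = 4
descent: ρ → (-5,0,1)
descent: ρ → (1,4,-1)  [lands on river]
river: ρ → (-1,4,1)
ρ-cycle length = 2 (tail of 2 descent steps not counted)

2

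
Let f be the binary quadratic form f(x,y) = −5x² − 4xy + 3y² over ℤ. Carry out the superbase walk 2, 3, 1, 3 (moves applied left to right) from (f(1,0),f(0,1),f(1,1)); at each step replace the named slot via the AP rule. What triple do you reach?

start (-5,3,-6) = (f(1,0),f(0,1),f(1,1))
replace slot 2: 2·((-5)+(-6)) − 3 = -25 → (-5,-25,-6)
replace slot 3: 2·((-5)+(-25)) − (-6) = -54 → (-5,-25,-54)
replace slot 1: 2·((-25)+(-54)) − (-5) = -153 → (-153,-25,-54)
replace slot 3: 2·((-153)+(-25)) − (-54) = -302 → (-153,-25,-302)

-153,-25,-302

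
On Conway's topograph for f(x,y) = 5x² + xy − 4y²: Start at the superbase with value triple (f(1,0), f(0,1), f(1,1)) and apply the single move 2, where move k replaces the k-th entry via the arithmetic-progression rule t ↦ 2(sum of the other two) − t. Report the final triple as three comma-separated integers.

start (5,-4,2) = (f(1,0),f(0,1),f(1,1))
replace slot 2: 2·(5+2) − (-4) = 18 → (5,18,2)

5,18,2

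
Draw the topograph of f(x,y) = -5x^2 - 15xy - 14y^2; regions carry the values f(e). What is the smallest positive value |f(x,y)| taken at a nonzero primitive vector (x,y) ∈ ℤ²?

translate: b→5 (≡15 mod 10), so (5,15,14)→(5,5,4)
flip: (5,5,4)→(4,-5,5)
translate: b→3 (≡-5 mod 8), so (4,-5,5)→(4,3,4)
reduced (well bottom): (4,3,4) with a≤c, −a<b≤a
well minimum |f| = |-4| = 4 (negative-definite)

4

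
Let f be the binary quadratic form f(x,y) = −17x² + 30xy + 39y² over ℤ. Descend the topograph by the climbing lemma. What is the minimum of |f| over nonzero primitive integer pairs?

river: ρ → (39,48,-8)
river: ρ → (-8,48,39)
river: ρ → (39,30,-17)
river: ρ → (-17,38,31)
river: ρ → (31,24,-24)
river: ρ → (-24,24,31)
river: ρ → (31,38,-17)
river: ρ → (-17,30,39)
closes: descent 0, river 8
min |a| on river = 8

8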